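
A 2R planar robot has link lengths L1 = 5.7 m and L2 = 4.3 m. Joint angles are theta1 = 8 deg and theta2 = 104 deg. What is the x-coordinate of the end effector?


Convert angles to radians: theta1 = 0.1396, theta2 = 1.8151
x = L1*cos(theta1) + L2*cos(theta1+theta2)
x = 5.6445 + -1.6108
x = 4.0337


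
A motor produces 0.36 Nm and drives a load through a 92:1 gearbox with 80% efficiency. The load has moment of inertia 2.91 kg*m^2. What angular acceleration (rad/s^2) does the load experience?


tau_out = tau_motor * N * eta
= 0.36 * 92 * 0.8 = 26.496 Nm
alpha = tau_out / I = 26.496 / 2.91
= 9.1052 rad/s^2


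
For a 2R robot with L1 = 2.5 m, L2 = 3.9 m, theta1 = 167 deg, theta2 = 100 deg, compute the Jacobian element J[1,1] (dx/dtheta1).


J[1,1] = -L1*sin(t1) - L2*sin(t1+t2)
= -2.5*sin(167) - 3.9*sin(267)
= 3.3323


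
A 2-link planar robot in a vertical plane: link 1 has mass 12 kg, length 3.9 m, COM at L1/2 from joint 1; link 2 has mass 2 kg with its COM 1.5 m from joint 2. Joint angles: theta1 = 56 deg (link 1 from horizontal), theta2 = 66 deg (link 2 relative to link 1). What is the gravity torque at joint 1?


Horizontal distance from joint 1 to link-1 COM:
  x_c1 = (L1/2)*cos(t1) = 1.95 * 0.5592 = 1.0904 m
Horizontal distance from joint 1 to link-2 COM:
  x_c2 = L1*cos(t1) + Lc2*cos(t1+t2)
       = 3.9*0.5592 + 1.5*-0.5299 = 1.386 m
tau1 = m1*g*x_c1 + m2*g*x_c2
     = 12*9.81*1.0904 + 2*9.81*1.386
     = 128.365 + 27.1928
     = 155.5578 Nm


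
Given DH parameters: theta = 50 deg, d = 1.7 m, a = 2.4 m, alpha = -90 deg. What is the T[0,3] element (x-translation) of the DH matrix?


T[0,3] = a * cos(theta)
= 2.4 * cos(50 deg)
= 2.4 * 0.6428
= 1.5427


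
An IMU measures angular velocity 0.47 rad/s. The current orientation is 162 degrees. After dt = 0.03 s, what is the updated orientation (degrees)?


delta_theta = w * dt = 0.47 * 0.03 = 0.0141 rad
= 0.8079 deg
theta_new = 162 + 0.8079 = 162.8079 deg


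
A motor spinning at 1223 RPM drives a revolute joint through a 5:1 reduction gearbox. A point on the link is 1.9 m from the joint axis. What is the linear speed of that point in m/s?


omega_motor = 1223 * 2*pi/60 = 128.0723 rad/s
omega_joint = omega_motor / 5 = 25.6145 rad/s
v = omega_joint * r = 25.6145 * 1.9
= 48.6675 m/s


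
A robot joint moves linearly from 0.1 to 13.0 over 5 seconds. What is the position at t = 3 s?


s = t/T = 3/5 = 0.6
p(t) = p0 + (pf-p0)*s
= 0.1 + (13.0 - 0.1) * 0.6
= 7.84


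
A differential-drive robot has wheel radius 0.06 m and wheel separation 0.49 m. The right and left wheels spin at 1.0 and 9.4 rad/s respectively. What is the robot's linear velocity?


vR = r*wR = 0.06*1.0 = 0.06 m/s
vL = r*wL = 0.06*9.4 = 0.564 m/s
v = (vR+vL)/2 = 0.312 m/s
omega = (vR-vL)/L = -1.0286 rad/s
linear velocity = 0.312 m/s


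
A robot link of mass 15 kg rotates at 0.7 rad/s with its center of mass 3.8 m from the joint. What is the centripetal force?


F = m * omega^2 * r
= 15 * 0.7^2 * 3.8
= 15 * 0.49 * 3.8
= 27.93 N


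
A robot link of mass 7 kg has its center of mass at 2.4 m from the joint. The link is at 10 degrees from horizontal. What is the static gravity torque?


tau = m*g*L*cos(angle)
= 7 * 9.81 * 2.4 * cos(10 deg)
= 7 * 9.81 * 2.4 * 0.9848
= 162.3042 Nm


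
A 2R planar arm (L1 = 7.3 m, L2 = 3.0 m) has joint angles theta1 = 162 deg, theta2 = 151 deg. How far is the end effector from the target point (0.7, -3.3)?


End effector via forward kinematics:
x = L1*cos(t1) + L2*cos(t1+t2) = -4.8967
y = L1*sin(t1) + L2*sin(t1+t2) = 0.0618
Distance to target:
d = sqrt((0.7 - -4.8967)^2 + (-3.3 - 0.0618)^2)
= sqrt(31.3232 + 11.3015)
= 6.5288 m


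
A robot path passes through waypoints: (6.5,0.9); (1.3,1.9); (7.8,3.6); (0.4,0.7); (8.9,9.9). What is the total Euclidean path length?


Segment lengths:
  seg1 = sqrt((-5.2)^2 + (1.0)^2) = 5.2953
  seg2 = sqrt((6.5)^2 + (1.7)^2) = 6.7186
  seg3 = sqrt((-7.4)^2 + (-2.9)^2) = 7.948
  seg4 = sqrt((8.5)^2 + (9.2)^2) = 12.5256
Total = 32.4874


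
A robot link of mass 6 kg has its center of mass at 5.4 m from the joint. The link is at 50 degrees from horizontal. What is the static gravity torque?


tau = m*g*L*cos(angle)
= 6 * 9.81 * 5.4 * cos(50 deg)
= 6 * 9.81 * 5.4 * 0.6428
= 204.3062 Nm


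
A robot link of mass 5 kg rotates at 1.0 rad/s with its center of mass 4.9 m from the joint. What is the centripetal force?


F = m * omega^2 * r
= 5 * 1.0^2 * 4.9
= 5 * 1.0 * 4.9
= 24.5 N


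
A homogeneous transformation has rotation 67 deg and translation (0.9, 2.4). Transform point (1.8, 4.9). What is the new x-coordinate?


x' = cos(theta)*px - sin(theta)*py + tx
= 0.3907*1.8 - 0.9205*4.9 + 0.9
= -2.9072


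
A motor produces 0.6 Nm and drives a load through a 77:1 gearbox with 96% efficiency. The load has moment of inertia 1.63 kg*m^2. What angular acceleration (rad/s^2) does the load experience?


tau_out = tau_motor * N * eta
= 0.6 * 77 * 0.96 = 44.352 Nm
alpha = tau_out / I = 44.352 / 1.63
= 27.2098 rad/s^2


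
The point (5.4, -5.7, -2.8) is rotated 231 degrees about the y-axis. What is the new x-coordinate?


Rotation about y-axis: x' = x*cos(theta) + z*sin(theta)
= 5.4 * -0.6293 + -2.8 * -0.7771
= -1.2223


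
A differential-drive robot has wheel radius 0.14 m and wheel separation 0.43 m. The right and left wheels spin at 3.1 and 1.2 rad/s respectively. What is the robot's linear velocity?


vR = r*wR = 0.14*3.1 = 0.434 m/s
vL = r*wL = 0.14*1.2 = 0.168 m/s
v = (vR+vL)/2 = 0.301 m/s
omega = (vR-vL)/L = 0.6186 rad/s
linear velocity = 0.301 m/s


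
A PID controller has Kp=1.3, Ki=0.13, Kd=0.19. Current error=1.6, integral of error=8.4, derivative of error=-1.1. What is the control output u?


u = Kp*e + Ki*int(e) + Kd*de/dt
= 1.3*1.6 + 0.13*8.4 + 0.19*(-1.1)
= 2.08 + 1.092 + -0.209
= 2.963


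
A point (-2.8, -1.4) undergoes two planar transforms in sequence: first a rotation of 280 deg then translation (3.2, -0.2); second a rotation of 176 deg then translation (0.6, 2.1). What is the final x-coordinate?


After transform 1:
x1 = cos(280)*-2.8 - sin(280)*-1.4 + 3.2 = 1.3351
y1 = sin(280)*-2.8 + cos(280)*-1.4 + -0.2 = 2.3144
After transform 2:
x2 = cos(176)*1.3351 - sin(176)*2.3144 + 0.6
= -0.8932


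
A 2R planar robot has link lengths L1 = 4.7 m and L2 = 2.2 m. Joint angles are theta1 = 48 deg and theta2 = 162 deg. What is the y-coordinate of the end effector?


Convert angles to radians: theta1 = 0.8378, theta2 = 2.8274
y = L1*sin(theta1) + L2*sin(theta1+theta2)
y = 3.4928 + -1.1
y = 2.3928


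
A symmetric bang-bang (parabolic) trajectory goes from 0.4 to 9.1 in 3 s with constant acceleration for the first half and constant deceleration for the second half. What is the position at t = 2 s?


Symmetric rest-to-rest: each phase covers (pf-p0)/2 in time T/2. 0.5*a*(T/2)^2 = (pf-p0)/2 => a = 4*(pf-p0)/T^2
a = 4*(9.1-0.4)/3^2 = 3.8667
t = 2 is in the deceleration phase (t > T/2).
p = pf - 0.5*a*(T-t)^2 = 9.1 - 0.5*3.8667*1^2
= 7.1667


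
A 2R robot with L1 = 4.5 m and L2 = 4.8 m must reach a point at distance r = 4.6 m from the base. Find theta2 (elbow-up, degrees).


cos(theta2) = (r^2 - L1^2 - L2^2) / (2*L1*L2)
cos(theta2) = (21.16 - 20.25 - 23.04) / 43.2
cos(theta2) = -0.512269
theta2 = 120.8151 degrees


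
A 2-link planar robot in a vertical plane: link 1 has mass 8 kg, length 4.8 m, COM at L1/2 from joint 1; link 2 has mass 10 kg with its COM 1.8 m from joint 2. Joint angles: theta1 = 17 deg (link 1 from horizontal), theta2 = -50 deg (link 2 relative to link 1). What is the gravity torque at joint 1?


Horizontal distance from joint 1 to link-1 COM:
  x_c1 = (L1/2)*cos(t1) = 2.4 * 0.9563 = 2.2951 m
Horizontal distance from joint 1 to link-2 COM:
  x_c2 = L1*cos(t1) + Lc2*cos(t1+t2)
       = 4.8*0.9563 + 1.8*0.8387 = 6.0999 m
tau1 = m1*g*x_c1 + m2*g*x_c2
     = 8*9.81*2.2951 + 10*9.81*6.0999
     = 180.1219 + 598.3972
     = 778.5191 Nm


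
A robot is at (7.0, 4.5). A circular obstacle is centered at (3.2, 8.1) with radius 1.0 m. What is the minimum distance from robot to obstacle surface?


center_dist = sqrt((7.0-3.2)^2 + (4.5-8.1)^2)
= sqrt(14.44 + 12.96)
= 5.2345
min_dist = center_dist - radius = 5.2345 - 1.0 = 4.2345 m


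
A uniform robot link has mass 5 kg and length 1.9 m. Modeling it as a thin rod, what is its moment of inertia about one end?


I = (1/3) * m * L^2
= (1/3) * 5 * 1.9^2
= 0.333333 * 5 * 3.61
= 6.0167 kg*m^2


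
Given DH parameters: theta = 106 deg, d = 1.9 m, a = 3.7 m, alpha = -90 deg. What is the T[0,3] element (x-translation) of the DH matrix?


T[0,3] = a * cos(theta)
= 3.7 * cos(106 deg)
= 3.7 * -0.2756
= -1.0199


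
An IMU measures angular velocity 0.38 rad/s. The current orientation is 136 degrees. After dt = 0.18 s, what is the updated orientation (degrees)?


delta_theta = w * dt = 0.38 * 0.18 = 0.0684 rad
= 3.919 deg
theta_new = 136 + 3.919 = 139.919 deg


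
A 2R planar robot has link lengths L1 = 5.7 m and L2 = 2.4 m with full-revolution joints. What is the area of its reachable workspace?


r_max = L1 + L2 = 8.1 m
r_min = |L1 - L2| = 3.3 m
Area = pi*(r_max^2 - r_min^2)
= pi*(65.61 - 10.89)
= pi * 54.72
= 171.908 m^2


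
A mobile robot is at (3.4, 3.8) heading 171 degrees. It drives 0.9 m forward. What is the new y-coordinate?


y_new = y0 + d*sin(theta)
= 3.8 + 0.9*sin(171)
= 3.8 + 0.1408
= 3.9408


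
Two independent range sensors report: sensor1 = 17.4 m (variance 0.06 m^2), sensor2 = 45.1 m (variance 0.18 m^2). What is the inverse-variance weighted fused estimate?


w1 = (1/var1) / (1/var1 + 1/var2)
   = 16.6667 / (16.6667 + 5.5556) = 0.75
w2 = 1 - w1 = 0.25
fused = w1*s1 + w2*s2 = 13.05 + 11.275
= 24.325 m


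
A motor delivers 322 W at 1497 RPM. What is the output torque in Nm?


omega = 1497 * 2*pi/60 = 156.7655 rad/s
tau = P / omega = 322 / 156.7655
= 2.054 Nm


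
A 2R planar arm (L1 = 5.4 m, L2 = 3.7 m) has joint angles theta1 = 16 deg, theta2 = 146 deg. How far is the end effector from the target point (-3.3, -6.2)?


End effector via forward kinematics:
x = L1*cos(t1) + L2*cos(t1+t2) = 1.6719
y = L1*sin(t1) + L2*sin(t1+t2) = 2.6318
Distance to target:
d = sqrt((-3.3 - 1.6719)^2 + (-6.2 - 2.6318)^2)
= sqrt(24.7198 + 78.0008)
= 10.1351 m


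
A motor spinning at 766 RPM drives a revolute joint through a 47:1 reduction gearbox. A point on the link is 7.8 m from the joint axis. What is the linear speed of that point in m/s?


omega_motor = 766 * 2*pi/60 = 80.2153 rad/s
omega_joint = omega_motor / 47 = 1.7067 rad/s
v = omega_joint * r = 1.7067 * 7.8
= 13.3123 m/s


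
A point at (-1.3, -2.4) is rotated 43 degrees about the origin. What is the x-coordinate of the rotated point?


x' = x*cos(theta) - y*sin(theta)
cos(43 deg) = 0.7314, sin(43 deg) = 0.682
x' = -1.3 * 0.7314 - -2.4 * 0.682
= -0.9508 - -1.6368
= 0.686


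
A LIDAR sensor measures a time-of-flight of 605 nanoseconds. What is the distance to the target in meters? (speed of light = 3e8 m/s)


tof = 605 ns = 6.05e-07 s
dist = c * tof / 2
= 3e8 * 6.05e-07 / 2
= 90.75 m


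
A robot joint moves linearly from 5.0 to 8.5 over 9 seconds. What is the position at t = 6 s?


s = t/T = 6/9 = 0.6667
p(t) = p0 + (pf-p0)*s
= 5.0 + (8.5 - 5.0) * 0.6667
= 7.3333


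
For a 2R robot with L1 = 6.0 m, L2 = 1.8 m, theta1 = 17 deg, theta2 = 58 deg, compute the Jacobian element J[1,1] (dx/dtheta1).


J[1,1] = -L1*sin(t1) - L2*sin(t1+t2)
= -6.0*sin(17) - 1.8*sin(75)
= -3.4929


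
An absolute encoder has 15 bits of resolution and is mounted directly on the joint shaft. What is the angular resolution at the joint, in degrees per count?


counts = 2^15 = 32768
resolution = 360 / 32768
= 0.011 deg/count


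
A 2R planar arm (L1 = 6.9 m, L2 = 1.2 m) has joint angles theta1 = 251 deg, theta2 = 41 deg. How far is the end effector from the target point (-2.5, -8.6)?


End effector via forward kinematics:
x = L1*cos(t1) + L2*cos(t1+t2) = -1.7969
y = L1*sin(t1) + L2*sin(t1+t2) = -7.6367
Distance to target:
d = sqrt((-2.5 - -1.7969)^2 + (-8.6 - -7.6367)^2)
= sqrt(0.4944 + 0.9279)
= 1.1926 m


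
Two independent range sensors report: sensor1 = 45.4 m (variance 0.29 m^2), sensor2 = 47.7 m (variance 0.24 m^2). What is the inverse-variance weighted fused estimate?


w1 = (1/var1) / (1/var1 + 1/var2)
   = 3.4483 / (3.4483 + 4.1667) = 0.4528
w2 = 1 - w1 = 0.5472
fused = w1*s1 + w2*s2 = 20.5585 + 26.1
= 46.6585 m


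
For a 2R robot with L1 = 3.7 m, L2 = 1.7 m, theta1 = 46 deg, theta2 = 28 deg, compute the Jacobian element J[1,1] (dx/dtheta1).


J[1,1] = -L1*sin(t1) - L2*sin(t1+t2)
= -3.7*sin(46) - 1.7*sin(74)
= -4.2957


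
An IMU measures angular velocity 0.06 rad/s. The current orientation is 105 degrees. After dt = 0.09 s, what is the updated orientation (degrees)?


delta_theta = w * dt = 0.06 * 0.09 = 0.0054 rad
= 0.3094 deg
theta_new = 105 + 0.3094 = 105.3094 deg


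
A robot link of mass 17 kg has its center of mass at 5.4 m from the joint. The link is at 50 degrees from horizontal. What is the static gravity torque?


tau = m*g*L*cos(angle)
= 17 * 9.81 * 5.4 * cos(50 deg)
= 17 * 9.81 * 5.4 * 0.6428
= 578.8675 Nm


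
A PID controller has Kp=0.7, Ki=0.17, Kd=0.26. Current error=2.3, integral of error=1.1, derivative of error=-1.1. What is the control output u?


u = Kp*e + Ki*int(e) + Kd*de/dt
= 0.7*2.3 + 0.17*1.1 + 0.26*(-1.1)
= 1.61 + 0.187 + -0.286
= 1.511


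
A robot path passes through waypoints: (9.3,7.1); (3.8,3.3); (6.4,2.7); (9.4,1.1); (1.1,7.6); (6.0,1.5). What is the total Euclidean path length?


Segment lengths:
  seg1 = sqrt((-5.5)^2 + (-3.8)^2) = 6.6851
  seg2 = sqrt((2.6)^2 + (-0.6)^2) = 2.6683
  seg3 = sqrt((3.0)^2 + (-1.6)^2) = 3.4
  seg4 = sqrt((-8.3)^2 + (6.5)^2) = 10.5423
  seg5 = sqrt((4.9)^2 + (-6.1)^2) = 7.8243
Total = 31.12


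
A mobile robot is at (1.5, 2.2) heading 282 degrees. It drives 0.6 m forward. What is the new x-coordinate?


x_new = x0 + d*cos(theta)
= 1.5 + 0.6*cos(282)
= 1.5 + 0.1247
= 1.6247


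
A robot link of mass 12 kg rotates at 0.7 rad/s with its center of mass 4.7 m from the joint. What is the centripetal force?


F = m * omega^2 * r
= 12 * 0.7^2 * 4.7
= 12 * 0.49 * 4.7
= 27.636 N


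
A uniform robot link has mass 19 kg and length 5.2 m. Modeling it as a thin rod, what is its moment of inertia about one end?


I = (1/3) * m * L^2
= (1/3) * 19 * 5.2^2
= 0.333333 * 19 * 27.04
= 171.2533 kg*m^2


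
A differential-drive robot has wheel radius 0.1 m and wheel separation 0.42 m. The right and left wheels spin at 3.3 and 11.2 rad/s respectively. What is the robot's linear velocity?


vR = r*wR = 0.1*3.3 = 0.33 m/s
vL = r*wL = 0.1*11.2 = 1.12 m/s
v = (vR+vL)/2 = 0.725 m/s
omega = (vR-vL)/L = -1.881 rad/s
linear velocity = 0.725 m/s


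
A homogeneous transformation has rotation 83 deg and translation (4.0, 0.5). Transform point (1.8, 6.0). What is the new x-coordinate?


x' = cos(theta)*px - sin(theta)*py + tx
= 0.1219*1.8 - 0.9925*6.0 + 4.0
= -1.7359


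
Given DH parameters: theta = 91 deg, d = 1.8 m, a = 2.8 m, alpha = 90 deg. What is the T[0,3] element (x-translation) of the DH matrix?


T[0,3] = a * cos(theta)
= 2.8 * cos(91 deg)
= 2.8 * -0.0175
= -0.0489


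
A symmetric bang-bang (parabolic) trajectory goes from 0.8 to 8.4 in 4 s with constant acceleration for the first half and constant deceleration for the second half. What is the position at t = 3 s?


Symmetric rest-to-rest: each phase covers (pf-p0)/2 in time T/2. 0.5*a*(T/2)^2 = (pf-p0)/2 => a = 4*(pf-p0)/T^2
a = 4*(8.4-0.8)/4^2 = 1.9
t = 3 is in the deceleration phase (t > T/2).
p = pf - 0.5*a*(T-t)^2 = 8.4 - 0.5*1.9*1^2
= 7.45


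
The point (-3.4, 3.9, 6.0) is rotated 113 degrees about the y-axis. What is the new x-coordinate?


Rotation about y-axis: x' = x*cos(theta) + z*sin(theta)
= -3.4 * -0.3907 + 6.0 * 0.9205
= 6.8515


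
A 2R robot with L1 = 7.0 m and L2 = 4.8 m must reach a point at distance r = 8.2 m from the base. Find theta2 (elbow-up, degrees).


cos(theta2) = (r^2 - L1^2 - L2^2) / (2*L1*L2)
cos(theta2) = (67.24 - 49.0 - 23.04) / 67.2
cos(theta2) = -0.071429
theta2 = 94.096 degrees


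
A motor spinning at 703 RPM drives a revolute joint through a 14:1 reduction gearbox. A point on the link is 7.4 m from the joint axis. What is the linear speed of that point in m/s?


omega_motor = 703 * 2*pi/60 = 73.618 rad/s
omega_joint = omega_motor / 14 = 5.2584 rad/s
v = omega_joint * r = 5.2584 * 7.4
= 38.9124 m/s


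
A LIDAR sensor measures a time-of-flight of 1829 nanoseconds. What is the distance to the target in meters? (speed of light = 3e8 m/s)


tof = 1829 ns = 1.829e-06 s
dist = c * tof / 2
= 3e8 * 1.829e-06 / 2
= 274.35 m


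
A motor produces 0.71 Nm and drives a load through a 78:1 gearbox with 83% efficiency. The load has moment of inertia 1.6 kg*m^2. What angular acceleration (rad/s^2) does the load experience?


tau_out = tau_motor * N * eta
= 0.71 * 78 * 0.83 = 45.9654 Nm
alpha = tau_out / I = 45.9654 / 1.6
= 28.7284 rad/s^2


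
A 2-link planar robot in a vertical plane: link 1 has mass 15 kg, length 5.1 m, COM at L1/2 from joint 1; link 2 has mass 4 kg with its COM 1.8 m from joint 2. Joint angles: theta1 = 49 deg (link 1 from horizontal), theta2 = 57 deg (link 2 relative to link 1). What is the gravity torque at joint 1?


Horizontal distance from joint 1 to link-1 COM:
  x_c1 = (L1/2)*cos(t1) = 2.55 * 0.6561 = 1.673 m
Horizontal distance from joint 1 to link-2 COM:
  x_c2 = L1*cos(t1) + Lc2*cos(t1+t2)
       = 5.1*0.6561 + 1.8*-0.2756 = 2.8498 m
tau1 = m1*g*x_c1 + m2*g*x_c2
     = 15*9.81*1.673 + 4*9.81*2.8498
     = 246.1747 + 111.8243
     = 357.999 Nm


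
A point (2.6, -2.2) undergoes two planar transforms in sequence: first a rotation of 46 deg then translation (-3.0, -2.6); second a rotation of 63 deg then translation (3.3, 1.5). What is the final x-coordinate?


After transform 1:
x1 = cos(46)*2.6 - sin(46)*-2.2 + -3.0 = 0.3887
y1 = sin(46)*2.6 + cos(46)*-2.2 + -2.6 = -2.258
After transform 2:
x2 = cos(63)*0.3887 - sin(63)*-2.258 + 3.3
= 5.4883


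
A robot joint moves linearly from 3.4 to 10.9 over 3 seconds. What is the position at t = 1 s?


s = t/T = 1/3 = 0.3333
p(t) = p0 + (pf-p0)*s
= 3.4 + (10.9 - 3.4) * 0.3333
= 5.9


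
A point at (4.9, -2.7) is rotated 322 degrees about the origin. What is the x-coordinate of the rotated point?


x' = x*cos(theta) - y*sin(theta)
cos(322 deg) = 0.788, sin(322 deg) = -0.6157
x' = 4.9 * 0.788 - -2.7 * -0.6157
= 3.8613 - 1.6623
= 2.199


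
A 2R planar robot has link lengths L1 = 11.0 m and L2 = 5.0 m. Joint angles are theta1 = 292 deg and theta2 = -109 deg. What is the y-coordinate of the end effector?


Convert angles to radians: theta1 = 5.0964, theta2 = -1.9024
y = L1*sin(theta1) + L2*sin(theta1+theta2)
y = -10.199 + -0.2617
y = -10.4607


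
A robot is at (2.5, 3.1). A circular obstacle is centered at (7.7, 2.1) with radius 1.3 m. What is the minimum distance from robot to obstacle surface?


center_dist = sqrt((2.5-7.7)^2 + (3.1-2.1)^2)
= sqrt(27.04 + 1.0)
= 5.2953
min_dist = center_dist - radius = 5.2953 - 1.3 = 3.9953 m


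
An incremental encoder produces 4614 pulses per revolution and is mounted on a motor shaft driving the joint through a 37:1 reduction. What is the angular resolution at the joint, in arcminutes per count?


counts per rev = 4614
effective counts at joint = 4614 * 37 = 170718
resolution = 360*60 / 170718
= 0.1265 arcmin/count


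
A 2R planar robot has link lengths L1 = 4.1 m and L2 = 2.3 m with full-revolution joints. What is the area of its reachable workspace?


r_max = L1 + L2 = 6.4 m
r_min = |L1 - L2| = 1.8 m
Area = pi*(r_max^2 - r_min^2)
= pi*(40.96 - 3.24)
= pi * 37.72
= 118.5009 m^2


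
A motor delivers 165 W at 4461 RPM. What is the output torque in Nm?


omega = 4461 * 2*pi/60 = 467.1548 rad/s
tau = P / omega = 165 / 467.1548
= 0.3532 Nm


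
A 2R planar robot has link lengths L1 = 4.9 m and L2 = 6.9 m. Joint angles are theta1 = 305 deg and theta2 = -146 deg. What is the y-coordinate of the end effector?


Convert angles to radians: theta1 = 5.3233, theta2 = -2.5482
y = L1*sin(theta1) + L2*sin(theta1+theta2)
y = -4.0138 + 2.4727
y = -1.5411


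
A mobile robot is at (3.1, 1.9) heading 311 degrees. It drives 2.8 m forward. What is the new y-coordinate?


y_new = y0 + d*sin(theta)
= 1.9 + 2.8*sin(311)
= 1.9 + -2.1132
= -0.2132


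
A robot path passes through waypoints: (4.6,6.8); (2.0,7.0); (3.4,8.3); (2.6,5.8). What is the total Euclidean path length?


Segment lengths:
  seg1 = sqrt((-2.6)^2 + (0.2)^2) = 2.6077
  seg2 = sqrt((1.4)^2 + (1.3)^2) = 1.9105
  seg3 = sqrt((-0.8)^2 + (-2.5)^2) = 2.6249
Total = 7.1431


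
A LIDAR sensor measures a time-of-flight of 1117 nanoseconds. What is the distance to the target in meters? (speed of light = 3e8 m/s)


tof = 1117 ns = 1.117e-06 s
dist = c * tof / 2
= 3e8 * 1.117e-06 / 2
= 167.55 m


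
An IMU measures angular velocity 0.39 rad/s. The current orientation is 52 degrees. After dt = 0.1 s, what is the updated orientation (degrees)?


delta_theta = w * dt = 0.39 * 0.1 = 0.039 rad
= 2.2345 deg
theta_new = 52 + 2.2345 = 54.2345 deg


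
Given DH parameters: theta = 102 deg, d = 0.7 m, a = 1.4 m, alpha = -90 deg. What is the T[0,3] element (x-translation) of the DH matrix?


T[0,3] = a * cos(theta)
= 1.4 * cos(102 deg)
= 1.4 * -0.2079
= -0.2911


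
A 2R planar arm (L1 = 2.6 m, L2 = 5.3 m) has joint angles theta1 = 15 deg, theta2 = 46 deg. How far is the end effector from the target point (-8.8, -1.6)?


End effector via forward kinematics:
x = L1*cos(t1) + L2*cos(t1+t2) = 5.0809
y = L1*sin(t1) + L2*sin(t1+t2) = 5.3084
Distance to target:
d = sqrt((-8.8 - 5.0809)^2 + (-1.6 - 5.3084)^2)
= sqrt(192.6793 + 47.7262)
= 15.505 m


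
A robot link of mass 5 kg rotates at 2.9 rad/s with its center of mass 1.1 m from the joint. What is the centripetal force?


F = m * omega^2 * r
= 5 * 2.9^2 * 1.1
= 5 * 8.41 * 1.1
= 46.255 N


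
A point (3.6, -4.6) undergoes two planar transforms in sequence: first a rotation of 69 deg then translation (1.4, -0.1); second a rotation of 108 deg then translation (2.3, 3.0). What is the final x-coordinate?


After transform 1:
x1 = cos(69)*3.6 - sin(69)*-4.6 + 1.4 = 6.9846
y1 = sin(69)*3.6 + cos(69)*-4.6 + -0.1 = 1.6124
After transform 2:
x2 = cos(108)*6.9846 - sin(108)*1.6124 + 2.3
= -1.3918


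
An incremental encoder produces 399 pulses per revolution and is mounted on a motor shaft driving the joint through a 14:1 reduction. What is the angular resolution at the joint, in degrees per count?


counts per rev = 399
effective counts at joint = 399 * 14 = 5586
resolution = 360 / 5586
= 0.0644 deg/count


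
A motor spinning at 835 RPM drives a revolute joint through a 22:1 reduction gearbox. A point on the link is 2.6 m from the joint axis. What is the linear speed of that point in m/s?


omega_motor = 835 * 2*pi/60 = 87.441 rad/s
omega_joint = omega_motor / 22 = 3.9746 rad/s
v = omega_joint * r = 3.9746 * 2.6
= 10.3339 m/s


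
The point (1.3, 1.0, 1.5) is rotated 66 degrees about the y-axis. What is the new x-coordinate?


Rotation about y-axis: x' = x*cos(theta) + z*sin(theta)
= 1.3 * 0.4067 + 1.5 * 0.9135
= 1.8991


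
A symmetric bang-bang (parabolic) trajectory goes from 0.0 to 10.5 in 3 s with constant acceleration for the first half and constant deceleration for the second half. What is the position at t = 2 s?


Symmetric rest-to-rest: each phase covers (pf-p0)/2 in time T/2. 0.5*a*(T/2)^2 = (pf-p0)/2 => a = 4*(pf-p0)/T^2
a = 4*(10.5-0.0)/3^2 = 4.6667
t = 2 is in the deceleration phase (t > T/2).
p = pf - 0.5*a*(T-t)^2 = 10.5 - 0.5*4.6667*1^2
= 8.1667


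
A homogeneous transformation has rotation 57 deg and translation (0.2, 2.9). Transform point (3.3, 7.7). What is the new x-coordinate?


x' = cos(theta)*px - sin(theta)*py + tx
= 0.5446*3.3 - 0.8387*7.7 + 0.2
= -4.4605


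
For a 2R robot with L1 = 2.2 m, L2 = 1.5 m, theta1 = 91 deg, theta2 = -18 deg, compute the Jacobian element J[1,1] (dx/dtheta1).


J[1,1] = -L1*sin(t1) - L2*sin(t1+t2)
= -2.2*sin(91) - 1.5*sin(73)
= -3.6341


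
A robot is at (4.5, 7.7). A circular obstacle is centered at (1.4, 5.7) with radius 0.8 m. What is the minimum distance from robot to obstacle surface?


center_dist = sqrt((4.5-1.4)^2 + (7.7-5.7)^2)
= sqrt(9.61 + 4.0)
= 3.6892
min_dist = center_dist - radius = 3.6892 - 0.8 = 2.8892 m


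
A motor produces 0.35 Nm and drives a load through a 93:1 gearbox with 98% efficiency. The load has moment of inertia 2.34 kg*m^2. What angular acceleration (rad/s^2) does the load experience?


tau_out = tau_motor * N * eta
= 0.35 * 93 * 0.98 = 31.899 Nm
alpha = tau_out / I = 31.899 / 2.34
= 13.6321 rad/s^2


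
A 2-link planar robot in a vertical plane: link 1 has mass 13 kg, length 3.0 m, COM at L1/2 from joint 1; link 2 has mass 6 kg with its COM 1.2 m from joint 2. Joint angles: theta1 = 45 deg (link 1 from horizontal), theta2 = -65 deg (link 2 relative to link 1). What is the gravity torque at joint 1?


Horizontal distance from joint 1 to link-1 COM:
  x_c1 = (L1/2)*cos(t1) = 1.5 * 0.7071 = 1.0607 m
Horizontal distance from joint 1 to link-2 COM:
  x_c2 = L1*cos(t1) + Lc2*cos(t1+t2)
       = 3.0*0.7071 + 1.2*0.9397 = 3.249 m
tau1 = m1*g*x_c1 + m2*g*x_c2
     = 13*9.81*1.0607 + 6*9.81*3.249
     = 135.266 + 191.2333
     = 326.4993 Nm


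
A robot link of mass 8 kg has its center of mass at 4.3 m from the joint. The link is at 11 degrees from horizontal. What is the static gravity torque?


tau = m*g*L*cos(angle)
= 8 * 9.81 * 4.3 * cos(11 deg)
= 8 * 9.81 * 4.3 * 0.9816
= 331.2638 Nm


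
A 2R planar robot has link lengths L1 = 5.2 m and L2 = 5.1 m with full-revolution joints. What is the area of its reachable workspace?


r_max = L1 + L2 = 10.3 m
r_min = |L1 - L2| = 0.1 m
Area = pi*(r_max^2 - r_min^2)
= pi*(106.09 - 0.01)
= pi * 106.08
= 333.2601 m^2


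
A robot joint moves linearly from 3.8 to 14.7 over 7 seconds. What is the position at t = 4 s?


s = t/T = 4/7 = 0.5714
p(t) = p0 + (pf-p0)*s
= 3.8 + (14.7 - 3.8) * 0.5714
= 10.0286


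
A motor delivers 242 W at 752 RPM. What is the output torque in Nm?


omega = 752 * 2*pi/60 = 78.7493 rad/s
tau = P / omega = 242 / 78.7493
= 3.073 Nm


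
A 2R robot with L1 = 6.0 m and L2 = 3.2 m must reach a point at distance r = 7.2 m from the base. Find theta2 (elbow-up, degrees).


cos(theta2) = (r^2 - L1^2 - L2^2) / (2*L1*L2)
cos(theta2) = (51.84 - 36.0 - 10.24) / 38.4
cos(theta2) = 0.145833
theta2 = 81.6145 degrees


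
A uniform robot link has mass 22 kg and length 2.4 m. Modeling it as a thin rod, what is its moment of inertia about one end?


I = (1/3) * m * L^2
= (1/3) * 22 * 2.4^2
= 0.333333 * 22 * 5.76
= 42.24 kg*m^2


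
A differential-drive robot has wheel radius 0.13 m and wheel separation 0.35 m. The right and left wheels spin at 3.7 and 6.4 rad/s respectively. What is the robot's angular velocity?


vR = r*wR = 0.13*3.7 = 0.481 m/s
vL = r*wL = 0.13*6.4 = 0.832 m/s
v = (vR+vL)/2 = 0.6565 m/s
omega = (vR-vL)/L = -1.0029 rad/s
angular velocity = -1.0029 rad/s


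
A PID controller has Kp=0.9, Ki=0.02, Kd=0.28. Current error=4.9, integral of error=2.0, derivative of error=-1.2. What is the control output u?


u = Kp*e + Ki*int(e) + Kd*de/dt
= 0.9*4.9 + 0.02*2.0 + 0.28*(-1.2)
= 4.41 + 0.04 + -0.336
= 4.114


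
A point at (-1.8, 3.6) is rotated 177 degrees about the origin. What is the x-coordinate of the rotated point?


x' = x*cos(theta) - y*sin(theta)
cos(177 deg) = -0.9986, sin(177 deg) = 0.0523
x' = -1.8 * -0.9986 - 3.6 * 0.0523
= 1.7975 - 0.1884
= 1.6091


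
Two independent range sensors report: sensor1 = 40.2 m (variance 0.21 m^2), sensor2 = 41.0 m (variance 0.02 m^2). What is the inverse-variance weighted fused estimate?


w1 = (1/var1) / (1/var1 + 1/var2)
   = 4.7619 / (4.7619 + 50.0) = 0.087
w2 = 1 - w1 = 0.913
fused = w1*s1 + w2*s2 = 3.4957 + 37.4348
= 40.9304 m


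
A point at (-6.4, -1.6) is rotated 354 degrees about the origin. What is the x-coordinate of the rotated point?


x' = x*cos(theta) - y*sin(theta)
cos(354 deg) = 0.9945, sin(354 deg) = -0.1045
x' = -6.4 * 0.9945 - -1.6 * -0.1045
= -6.3649 - 0.1672
= -6.5322


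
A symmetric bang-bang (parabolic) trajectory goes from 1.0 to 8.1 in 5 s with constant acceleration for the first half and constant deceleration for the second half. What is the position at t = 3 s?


Symmetric rest-to-rest: each phase covers (pf-p0)/2 in time T/2. 0.5*a*(T/2)^2 = (pf-p0)/2 => a = 4*(pf-p0)/T^2
a = 4*(8.1-1.0)/5^2 = 1.136
t = 3 is in the deceleration phase (t > T/2).
p = pf - 0.5*a*(T-t)^2 = 8.1 - 0.5*1.136*2^2
= 5.828


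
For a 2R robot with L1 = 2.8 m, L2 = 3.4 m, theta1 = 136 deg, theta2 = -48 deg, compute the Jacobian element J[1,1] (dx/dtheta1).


J[1,1] = -L1*sin(t1) - L2*sin(t1+t2)
= -2.8*sin(136) - 3.4*sin(88)
= -5.343


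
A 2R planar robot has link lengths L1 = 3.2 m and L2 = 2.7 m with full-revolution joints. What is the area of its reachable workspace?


r_max = L1 + L2 = 5.9 m
r_min = |L1 - L2| = 0.5 m
Area = pi*(r_max^2 - r_min^2)
= pi*(34.81 - 0.25)
= pi * 34.56
= 108.5734 m^2


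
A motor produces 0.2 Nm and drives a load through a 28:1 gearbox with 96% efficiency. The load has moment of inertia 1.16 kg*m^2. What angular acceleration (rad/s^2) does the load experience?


tau_out = tau_motor * N * eta
= 0.2 * 28 * 0.96 = 5.376 Nm
alpha = tau_out / I = 5.376 / 1.16
= 4.6345 rad/s^2


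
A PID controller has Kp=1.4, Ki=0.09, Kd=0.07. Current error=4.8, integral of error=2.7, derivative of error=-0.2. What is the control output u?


u = Kp*e + Ki*int(e) + Kd*de/dt
= 1.4*4.8 + 0.09*2.7 + 0.07*(-0.2)
= 6.72 + 0.243 + -0.014
= 6.949


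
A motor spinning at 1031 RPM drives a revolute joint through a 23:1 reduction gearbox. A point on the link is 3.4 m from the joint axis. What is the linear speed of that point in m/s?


omega_motor = 1031 * 2*pi/60 = 107.9661 rad/s
omega_joint = omega_motor / 23 = 4.6942 rad/s
v = omega_joint * r = 4.6942 * 3.4
= 15.9602 m/s


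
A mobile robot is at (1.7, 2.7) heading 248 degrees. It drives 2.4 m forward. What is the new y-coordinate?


y_new = y0 + d*sin(theta)
= 2.7 + 2.4*sin(248)
= 2.7 + -2.2252
= 0.4748


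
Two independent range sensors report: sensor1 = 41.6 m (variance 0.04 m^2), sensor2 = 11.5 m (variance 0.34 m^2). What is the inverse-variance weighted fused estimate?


w1 = (1/var1) / (1/var1 + 1/var2)
   = 25.0 / (25.0 + 2.9412) = 0.8947
w2 = 1 - w1 = 0.1053
fused = w1*s1 + w2*s2 = 37.2211 + 1.2105
= 38.4316 m


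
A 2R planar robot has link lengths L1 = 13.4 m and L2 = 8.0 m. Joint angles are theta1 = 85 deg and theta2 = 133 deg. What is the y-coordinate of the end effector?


Convert angles to radians: theta1 = 1.4835, theta2 = 2.3213
y = L1*sin(theta1) + L2*sin(theta1+theta2)
y = 13.349 + -4.9253
y = 8.4237


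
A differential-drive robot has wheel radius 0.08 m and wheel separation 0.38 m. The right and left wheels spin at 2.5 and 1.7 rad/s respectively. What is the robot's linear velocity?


vR = r*wR = 0.08*2.5 = 0.2 m/s
vL = r*wL = 0.08*1.7 = 0.136 m/s
v = (vR+vL)/2 = 0.168 m/s
omega = (vR-vL)/L = 0.1684 rad/s
linear velocity = 0.168 m/s


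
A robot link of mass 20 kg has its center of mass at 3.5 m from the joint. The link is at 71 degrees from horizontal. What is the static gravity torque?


tau = m*g*L*cos(angle)
= 20 * 9.81 * 3.5 * cos(71 deg)
= 20 * 9.81 * 3.5 * 0.3256
= 223.5677 Nm


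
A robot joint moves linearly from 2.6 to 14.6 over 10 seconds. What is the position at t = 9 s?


s = t/T = 9/10 = 0.9
p(t) = p0 + (pf-p0)*s
= 2.6 + (14.6 - 2.6) * 0.9
= 13.4


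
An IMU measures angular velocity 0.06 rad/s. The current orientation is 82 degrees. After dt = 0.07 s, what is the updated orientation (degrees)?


delta_theta = w * dt = 0.06 * 0.07 = 0.0042 rad
= 0.2406 deg
theta_new = 82 + 0.2406 = 82.2406 deg


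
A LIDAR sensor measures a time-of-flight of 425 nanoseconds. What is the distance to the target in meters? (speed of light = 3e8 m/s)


tof = 425 ns = 4.25e-07 s
dist = c * tof / 2
= 3e8 * 4.25e-07 / 2
= 63.75 m


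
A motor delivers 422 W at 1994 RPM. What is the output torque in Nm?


omega = 1994 * 2*pi/60 = 208.8112 rad/s
tau = P / omega = 422 / 208.8112
= 2.021 Nm


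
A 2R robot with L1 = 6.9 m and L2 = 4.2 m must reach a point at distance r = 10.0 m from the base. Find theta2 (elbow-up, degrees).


cos(theta2) = (r^2 - L1^2 - L2^2) / (2*L1*L2)
cos(theta2) = (100.0 - 47.61 - 17.64) / 57.96
cos(theta2) = 0.599551
theta2 = 53.1622 degrees


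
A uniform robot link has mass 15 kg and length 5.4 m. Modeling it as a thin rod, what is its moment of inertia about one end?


I = (1/3) * m * L^2
= (1/3) * 15 * 5.4^2
= 0.333333 * 15 * 29.16
= 145.8 kg*m^2


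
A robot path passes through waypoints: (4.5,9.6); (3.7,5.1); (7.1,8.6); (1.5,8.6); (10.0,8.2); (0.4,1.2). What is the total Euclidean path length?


Segment lengths:
  seg1 = sqrt((-0.8)^2 + (-4.5)^2) = 4.5706
  seg2 = sqrt((3.4)^2 + (3.5)^2) = 4.8795
  seg3 = sqrt((-5.6)^2 + (0.0)^2) = 5.6
  seg4 = sqrt((8.5)^2 + (-0.4)^2) = 8.5094
  seg5 = sqrt((-9.6)^2 + (-7.0)^2) = 11.8811
Total = 35.4406


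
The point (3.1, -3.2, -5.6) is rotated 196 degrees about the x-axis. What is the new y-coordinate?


Rotation about x-axis: y' = y*cos(theta) - z*sin(theta)
= -3.2 * -0.9613 - -5.6 * -0.2756
= 1.5325


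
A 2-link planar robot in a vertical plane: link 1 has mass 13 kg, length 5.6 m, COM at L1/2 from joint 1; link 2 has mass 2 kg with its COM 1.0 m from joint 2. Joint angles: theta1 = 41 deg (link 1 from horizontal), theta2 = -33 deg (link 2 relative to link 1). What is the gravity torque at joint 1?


Horizontal distance from joint 1 to link-1 COM:
  x_c1 = (L1/2)*cos(t1) = 2.8 * 0.7547 = 2.1132 m
Horizontal distance from joint 1 to link-2 COM:
  x_c2 = L1*cos(t1) + Lc2*cos(t1+t2)
       = 5.6*0.7547 + 1.0*0.9903 = 5.2166 m
tau1 = m1*g*x_c1 + m2*g*x_c2
     = 13*9.81*2.1132 + 2*9.81*5.2166
     = 269.4947 + 102.3505
     = 371.8452 Nm


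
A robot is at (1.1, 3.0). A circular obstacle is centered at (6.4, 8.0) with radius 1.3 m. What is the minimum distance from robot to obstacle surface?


center_dist = sqrt((1.1-6.4)^2 + (3.0-8.0)^2)
= sqrt(28.09 + 25.0)
= 7.2863
min_dist = center_dist - radius = 7.2863 - 1.3 = 5.9863 m


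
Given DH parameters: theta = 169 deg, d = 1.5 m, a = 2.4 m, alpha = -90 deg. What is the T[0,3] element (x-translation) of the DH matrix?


T[0,3] = a * cos(theta)
= 2.4 * cos(169 deg)
= 2.4 * -0.9816
= -2.3559


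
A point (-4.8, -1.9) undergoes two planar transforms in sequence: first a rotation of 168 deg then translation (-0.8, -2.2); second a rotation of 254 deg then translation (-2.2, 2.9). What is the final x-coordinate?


After transform 1:
x1 = cos(168)*-4.8 - sin(168)*-1.9 + -0.8 = 4.2901
y1 = sin(168)*-4.8 + cos(168)*-1.9 + -2.2 = -1.3395
After transform 2:
x2 = cos(254)*4.2901 - sin(254)*-1.3395 + -2.2
= -4.6701


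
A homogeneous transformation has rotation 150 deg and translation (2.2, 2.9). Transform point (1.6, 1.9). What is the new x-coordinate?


x' = cos(theta)*px - sin(theta)*py + tx
= -0.866*1.6 - 0.5*1.9 + 2.2
= -0.1356


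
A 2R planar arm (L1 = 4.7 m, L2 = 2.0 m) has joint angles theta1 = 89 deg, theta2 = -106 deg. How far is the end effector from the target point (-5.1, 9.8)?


End effector via forward kinematics:
x = L1*cos(t1) + L2*cos(t1+t2) = 1.9946
y = L1*sin(t1) + L2*sin(t1+t2) = 4.1145
Distance to target:
d = sqrt((-5.1 - 1.9946)^2 + (9.8 - 4.1145)^2)
= sqrt(50.3339 + 32.3244)
= 9.0917 m


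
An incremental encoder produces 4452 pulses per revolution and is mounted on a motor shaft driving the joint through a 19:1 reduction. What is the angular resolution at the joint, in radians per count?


counts per rev = 4452
effective counts at joint = 4452 * 19 = 84588
resolution = 2*pi / 84588
= 7.4280e-05 rad/count


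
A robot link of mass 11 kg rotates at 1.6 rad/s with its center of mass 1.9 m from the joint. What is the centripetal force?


F = m * omega^2 * r
= 11 * 1.6^2 * 1.9
= 11 * 2.56 * 1.9
= 53.504 N


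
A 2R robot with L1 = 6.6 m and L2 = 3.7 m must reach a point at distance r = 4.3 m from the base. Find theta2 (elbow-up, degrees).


cos(theta2) = (r^2 - L1^2 - L2^2) / (2*L1*L2)
cos(theta2) = (18.49 - 43.56 - 13.69) / 48.84
cos(theta2) = -0.793612
theta2 = 142.5243 degrees


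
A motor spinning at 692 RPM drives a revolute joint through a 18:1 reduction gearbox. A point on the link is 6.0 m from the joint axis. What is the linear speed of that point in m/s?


omega_motor = 692 * 2*pi/60 = 72.4661 rad/s
omega_joint = omega_motor / 18 = 4.0259 rad/s
v = omega_joint * r = 4.0259 * 6.0
= 24.1554 m/s


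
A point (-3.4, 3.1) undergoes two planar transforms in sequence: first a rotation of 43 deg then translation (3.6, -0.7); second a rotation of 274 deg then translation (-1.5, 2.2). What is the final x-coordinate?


After transform 1:
x1 = cos(43)*-3.4 - sin(43)*3.1 + 3.6 = -1.0008
y1 = sin(43)*-3.4 + cos(43)*3.1 + -0.7 = -0.7516
After transform 2:
x2 = cos(274)*-1.0008 - sin(274)*-0.7516 + -1.5
= -2.3196


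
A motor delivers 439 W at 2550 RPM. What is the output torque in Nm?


omega = 2550 * 2*pi/60 = 267.0354 rad/s
tau = P / omega = 439 / 267.0354
= 1.644 Nm


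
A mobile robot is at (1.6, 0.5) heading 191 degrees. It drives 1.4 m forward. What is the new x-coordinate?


x_new = x0 + d*cos(theta)
= 1.6 + 1.4*cos(191)
= 1.6 + -1.3743
= 0.2257


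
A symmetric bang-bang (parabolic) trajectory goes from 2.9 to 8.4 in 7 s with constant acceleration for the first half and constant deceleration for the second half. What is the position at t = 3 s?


Symmetric rest-to-rest: each phase covers (pf-p0)/2 in time T/2. 0.5*a*(T/2)^2 = (pf-p0)/2 => a = 4*(pf-p0)/T^2
a = 4*(8.4-2.9)/7^2 = 0.449
t = 3 is in the acceleration phase (t <= T/2).
p = p0 + 0.5*a*t^2 = 2.9 + 0.5*0.449*3^2
= 4.9204


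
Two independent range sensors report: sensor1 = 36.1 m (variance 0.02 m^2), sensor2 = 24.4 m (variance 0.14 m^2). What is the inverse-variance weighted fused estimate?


w1 = (1/var1) / (1/var1 + 1/var2)
   = 50.0 / (50.0 + 7.1429) = 0.875
w2 = 1 - w1 = 0.125
fused = w1*s1 + w2*s2 = 31.5875 + 3.05
= 34.6375 m


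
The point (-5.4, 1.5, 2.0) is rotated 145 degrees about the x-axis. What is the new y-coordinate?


Rotation about x-axis: y' = y*cos(theta) - z*sin(theta)
= 1.5 * -0.8192 - 2.0 * 0.5736
= -2.3759


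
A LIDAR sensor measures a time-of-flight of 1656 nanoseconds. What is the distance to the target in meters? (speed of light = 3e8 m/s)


tof = 1656 ns = 1.656e-06 s
dist = c * tof / 2
= 3e8 * 1.656e-06 / 2
= 248.4 m


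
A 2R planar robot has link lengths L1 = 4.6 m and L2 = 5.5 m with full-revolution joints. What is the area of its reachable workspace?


r_max = L1 + L2 = 10.1 m
r_min = |L1 - L2| = 0.9 m
Area = pi*(r_max^2 - r_min^2)
= pi*(102.01 - 0.81)
= pi * 101.2
= 317.9292 m^2


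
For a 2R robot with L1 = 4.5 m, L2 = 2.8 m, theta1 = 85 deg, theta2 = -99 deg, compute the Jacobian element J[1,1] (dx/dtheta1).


J[1,1] = -L1*sin(t1) - L2*sin(t1+t2)
= -4.5*sin(85) - 2.8*sin(-14)
= -3.8055


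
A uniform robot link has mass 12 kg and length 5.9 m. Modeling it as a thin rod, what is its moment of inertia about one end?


I = (1/3) * m * L^2
= (1/3) * 12 * 5.9^2
= 0.333333 * 12 * 34.81
= 139.24 kg*m^2


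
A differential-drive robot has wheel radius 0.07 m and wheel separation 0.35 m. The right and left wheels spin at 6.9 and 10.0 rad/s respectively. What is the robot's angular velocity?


vR = r*wR = 0.07*6.9 = 0.483 m/s
vL = r*wL = 0.07*10.0 = 0.7 m/s
v = (vR+vL)/2 = 0.5915 m/s
omega = (vR-vL)/L = -0.62 rad/s
angular velocity = -0.62 rad/s
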